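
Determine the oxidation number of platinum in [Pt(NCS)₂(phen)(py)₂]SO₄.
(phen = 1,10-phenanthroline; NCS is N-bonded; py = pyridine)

+4

1 sulfate outside the brackets (-2 each) → the complex ion is 2+.
Ligand charges: 1×phen neutral; 2×NCS = -2; 2×py neutral; sum -2.
Pt + (-2) = 2+ ⇒ Pt is +4.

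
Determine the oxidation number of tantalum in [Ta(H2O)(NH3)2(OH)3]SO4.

+5

1 sulfate outside the brackets (-2 each) → the complex ion is 2+.
Ligand charges: 1×H2O neutral; 3×OH = -3; 2×NH3 neutral; sum -3.
Ta + (-3) = 2+ ⇒ Ta is +5.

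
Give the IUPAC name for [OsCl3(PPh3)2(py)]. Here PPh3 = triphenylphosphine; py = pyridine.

trichloro(pyridine)bis(triphenylphosphine)osmium(III)

There is no counter-ion, so the complex is neutral overall.
Ligand charges: 2×triphenylphosphine (neutral), 1×pyridine (neutral), 3×chloro (-1 each); total -3. So Os + (-3) = 0, giving Os = +3.
Ligands are named alphabetically: chloro before pyridine before triphenylphosphine.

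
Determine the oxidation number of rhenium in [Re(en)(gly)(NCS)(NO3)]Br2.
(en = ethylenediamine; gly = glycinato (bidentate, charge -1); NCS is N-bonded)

+5

2 bromide outside the brackets (-1 each) → the complex ion is 2+.
Ligand charges: 1×NO3 = -1; 1×en neutral; 1×gly = -1; 1×NCS = -1; sum -3.
Re + (-3) = 2+ ⇒ Re is +5.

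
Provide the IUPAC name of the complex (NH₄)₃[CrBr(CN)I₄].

The 3 ammonium counter-ions carry a total charge of +3, so each complex ion is 3−.
Ligand charges: 1×bromo (-1 each), 4×iodo (-1 each), 1×cyano (-1 each); total -6. So Cr + (-6) = 3−, giving Cr = +3.
The complex ion is anionic, so chromium takes the -ate form chromate(III).

ammonium bromocyanotetraiodochromate(III)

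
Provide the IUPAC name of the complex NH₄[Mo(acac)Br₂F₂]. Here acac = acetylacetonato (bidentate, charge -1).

The 1 ammonium counter-ion carries a total charge of +1, so each complex ion is 1−.
Ligand charges: 2×bromo (-1 each), 2×fluoro (-1 each), 1×acetylacetonato (-1 each); total -5. So Mo + (-5) = 1−, giving Mo = +4.
The complex ion is anionic, so molybdenum takes the -ate form molybdate(IV).

ammonium (acetylacetonato)dibromodifluoromolybdate(IV)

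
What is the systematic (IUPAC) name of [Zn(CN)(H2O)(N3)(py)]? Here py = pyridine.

There is no counter-ion, so the complex is neutral overall.
Ligand charges: 1×pyridine (neutral), 1×cyano (-1 each), 1×azido (-1 each), 1×aqua (neutral); total -2. So Zn + (-2) = 0, giving Zn = +2.
Ligands are named alphabetically: aqua before azido before cyano before pyridine.

aquaazidocyano(pyridine)zinc(II)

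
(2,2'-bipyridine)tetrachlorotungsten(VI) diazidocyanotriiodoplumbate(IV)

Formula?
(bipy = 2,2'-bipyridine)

Cation [W…]: ligand charges -4, W(VI) ⇒ ion charge 2+.
Anion [Pb…]: ligand charges -6, Pb(IV) ⇒ ion charge 2−.

[W(bipy)Cl4][Pb(CN)I3(N3)2]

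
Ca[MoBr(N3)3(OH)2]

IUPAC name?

calcium triazidobromodihydroxomolybdate(IV)

The 1 calcium counter-ion carries a total charge of +2, so each complex ion is 2−.
Ligand charges: 1×bromo (-1 each), 2×hydroxo (-1 each), 3×azido (-1 each); total -6. So Mo + (-6) = 2−, giving Mo = +4.
Ligands are named alphabetically: azido before bromo before hydroxo.
The complex ion is anionic, so molybdenum takes the -ate form molybdate(IV).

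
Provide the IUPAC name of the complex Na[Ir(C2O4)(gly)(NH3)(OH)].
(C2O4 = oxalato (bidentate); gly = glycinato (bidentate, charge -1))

sodium ammine(glycinato)hydroxooxalatoiridate(III)

The 1 sodium counter-ion carries a total charge of +1, so each complex ion is 1−.
Ligand charges: 1×ammine (neutral), 1×oxalato (-2 each), 1×glycinato (-1 each), 1×hydroxo (-1 each); total -4. So Ir + (-4) = 1−, giving Ir = +3.
Ligands are named alphabetically: ammine before glycinato before hydroxo before oxalato.
The complex ion is anionic, so iridium takes the -ate form iridate(III).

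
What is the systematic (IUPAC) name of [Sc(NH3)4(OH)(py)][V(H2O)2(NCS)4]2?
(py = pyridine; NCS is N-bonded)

tetraamminehydroxo(pyridine)scandium(III) diaquatetraisothiocyanatovanadate(III)

Both ions are complex: the cation is named first with the plain metal name, the anion second with the -ate form; each ion's ligands are alphabetised independently.
Scandium is always +3 in its complexes; the cation's ligand charges sum to -1, so the complex cation is 2+.
With 2 anions per cation, each anion must be 2/2 = 1−.
Anion: ligand charges sum to -4; for the ion to be 1−, V = +3.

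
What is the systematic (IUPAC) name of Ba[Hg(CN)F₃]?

The 1 barium counter-ion carries a total charge of +2, so each complex ion is 2−.
Ligand charges: 3×fluoro (-1 each), 1×cyano (-1 each); total -4. So Hg + (-4) = 2−, giving Hg = +2.
Ligands are named alphabetically: cyano before fluoro.
The complex ion is anionic, so mercury takes the -ate form mercurate(II).

barium cyanotrifluoromercurate(II)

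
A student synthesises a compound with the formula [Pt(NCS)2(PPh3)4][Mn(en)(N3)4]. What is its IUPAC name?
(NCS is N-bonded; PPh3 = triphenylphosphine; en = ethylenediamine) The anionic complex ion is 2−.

diisothiocyanatotetrakis(triphenylphosphine)platinum(IV) tetraazido(ethylenediamine)manganate(II)

Both ions are complex: the cation is named first with the plain metal name, the anion second with the -ate form; each ion's ligands are alphabetised independently.
The complex anion is given as 2−; its ligand charges sum to -4, so Mn = +2.
A 1:1 salt means the cation carries the equal and opposite charge, 2+.
Cation: ligand charges sum to -2; for the ion to be 2+, Pt = +4.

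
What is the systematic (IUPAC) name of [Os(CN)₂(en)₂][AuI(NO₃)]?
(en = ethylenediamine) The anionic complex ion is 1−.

Both ions are complex: the cation is named first with the plain metal name, the anion second with the -ate form; each ion's ligands are alphabetised independently.
The complex anion is given as 1−; its ligand charges sum to -2, so Au = +1.
A 1:1 salt means the cation carries the equal and opposite charge, 1+.
Cation: ligand charges sum to -2; for the ion to be 1+, Os = +3.

dicyanobis(ethylenediamine)osmium(III) iodonitratoaurate(I)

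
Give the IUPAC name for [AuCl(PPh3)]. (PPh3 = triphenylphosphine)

chloro(triphenylphosphine)gold(I)

There is no counter-ion, so the complex is neutral overall.
Ligand charges: 1×chloro (-1 each), 1×triphenylphosphine (neutral); total -1. So Au + (-1) = 0, giving Au = +1.
Ligands are named alphabetically: chloro before triphenylphosphine.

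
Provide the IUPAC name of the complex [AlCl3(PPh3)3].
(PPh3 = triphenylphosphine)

There is no counter-ion, so the complex is neutral overall.
Ligand charges: 3×chloro (-1 each), 3×triphenylphosphine (neutral); total -3. So Al + (-3) = 0, giving Al = +3.
Ligands are named alphabetically: chloro before triphenylphosphine.

trichlorotris(triphenylphosphine)aluminium(III)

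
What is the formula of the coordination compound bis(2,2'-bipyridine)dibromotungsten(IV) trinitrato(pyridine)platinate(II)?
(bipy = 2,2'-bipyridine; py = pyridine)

[W(bipy)2Br2][Pt(NO3)3(py)]2

Cation [W…]: ligand charges -2, W(IV) ⇒ ion charge 2+.
Anion [Pt…]: ligand charges -3, Pt(II) ⇒ ion charge 1−.
One 2+ cation requires 2 of the 1− anion.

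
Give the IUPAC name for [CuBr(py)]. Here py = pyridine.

There is no counter-ion, so the complex is neutral overall.
Ligand charges: 1×pyridine (neutral), 1×bromo (-1 each); total -1. So Cu + (-1) = 0, giving Cu = +1.
Ligands are named alphabetically: bromo before pyridine.

bromo(pyridine)copper(I)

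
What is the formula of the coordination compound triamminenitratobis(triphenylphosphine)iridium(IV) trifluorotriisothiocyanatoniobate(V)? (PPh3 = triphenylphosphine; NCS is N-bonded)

Cation [Ir…]: ligand charges -1, Ir(IV) ⇒ ion charge 3+.
Anion [Nb…]: ligand charges -6, Nb(V) ⇒ ion charge 1−.
One 3+ cation requires 3 of the 1− anion.

[Ir(NH3)3(NO3)(PPh3)2][NbF3(NCS)3]3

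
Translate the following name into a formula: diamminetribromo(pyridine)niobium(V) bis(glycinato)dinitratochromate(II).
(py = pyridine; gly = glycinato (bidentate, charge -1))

[NbBr3(NH3)2(py)][Cr(gly)2(NO3)2]

Cation [Nb…]: ligand charges -3, Nb(V) ⇒ ion charge 2+.
Anion [Cr…]: ligand charges -4, Cr(II) ⇒ ion charge 2−.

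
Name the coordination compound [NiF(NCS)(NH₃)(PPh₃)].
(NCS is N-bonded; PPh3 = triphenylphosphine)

There is no counter-ion, so the complex is neutral overall.
Ligand charges: 1×fluoro (-1 each), 1×ammine (neutral), 1×isothiocyanato (-1 each), 1×triphenylphosphine (neutral); total -2. So Ni + (-2) = 0, giving Ni = +2.
Ligands are named alphabetically: ammine before fluoro before isothiocyanato before triphenylphosphine.

amminefluoroisothiocyanato(triphenylphosphine)nickel(II)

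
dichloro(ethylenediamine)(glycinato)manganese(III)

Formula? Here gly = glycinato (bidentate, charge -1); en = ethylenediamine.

Ligands: 1 glycinato (gly, -1), 1 ethylenediamine (en, neutral), 2 chloro (Cl, -1). Ligand charge sum = -3.
With Mn in oxidation state +3, the complex ion is [Mn...].

[MnCl2(en)(gly)]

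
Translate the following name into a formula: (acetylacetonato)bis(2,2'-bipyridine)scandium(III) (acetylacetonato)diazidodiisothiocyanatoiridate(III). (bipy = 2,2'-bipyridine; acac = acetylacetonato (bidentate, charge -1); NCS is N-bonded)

Cation [Sc…]: ligand charges -1, Sc(III) ⇒ ion charge 2+.
Anion [Ir…]: ligand charges -5, Ir(III) ⇒ ion charge 2−.

[Sc(acac)(bipy)2][Ir(acac)(N3)2(NCS)2]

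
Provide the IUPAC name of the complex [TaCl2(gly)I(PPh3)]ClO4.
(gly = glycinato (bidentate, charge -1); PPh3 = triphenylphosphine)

dichloro(glycinato)iodo(triphenylphosphine)tantalum(V) perchlorate

The 1 perchlorate counter-ion carries a total charge of -1, so each complex ion is 1+.
Ligand charges: 1×iodo (-1 each), 1×glycinato (-1 each), 1×triphenylphosphine (neutral), 2×chloro (-1 each); total -4. So Ta + (-4) = 1+, giving Ta = +5.
Ligands are named alphabetically: chloro before glycinato before iodo before triphenylphosphine.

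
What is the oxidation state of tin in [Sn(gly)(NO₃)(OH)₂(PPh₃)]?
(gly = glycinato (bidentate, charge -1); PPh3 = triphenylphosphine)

+4

No counter-ion: the bracketed complex is neutral.
Ligand charges: 2×OH = -2; 1×gly = -1; 1×PPh3 neutral; 1×NO3 = -1; sum -4.
Sn + (-4) = 0 ⇒ Sn is +4.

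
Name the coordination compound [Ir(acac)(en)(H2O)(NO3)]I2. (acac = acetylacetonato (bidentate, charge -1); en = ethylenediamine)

(acetylacetonato)aqua(ethylenediamine)nitratoiridium(IV) iodide

The 2 iodide counter-ions carry a total charge of -2, so each complex ion is 2+.
Ligand charges: 1×acetylacetonato (-1 each), 1×ethylenediamine (neutral), 1×aqua (neutral), 1×nitrato (-1 each); total -2. So Ir + (-2) = 2+, giving Ir = +4.
Ligands are named alphabetically: acetylacetonato before aqua before ethylenediamine before nitrato.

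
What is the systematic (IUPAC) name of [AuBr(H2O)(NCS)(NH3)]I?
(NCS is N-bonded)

ammineaquabromoisothiocyanatogold(III) iodide

The 1 iodide counter-ion carries a total charge of -1, so each complex ion is 1+.
Ligand charges: 1×bromo (-1 each), 1×aqua (neutral), 1×isothiocyanato (-1 each), 1×ammine (neutral); total -2. So Au + (-2) = 1+, giving Au = +3.
Ligands are named alphabetically: ammine before aqua before bromo before isothiocyanato.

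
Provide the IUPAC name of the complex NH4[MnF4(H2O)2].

The 1 ammonium counter-ion carries a total charge of +1, so each complex ion is 1−.
Ligand charges: 2×aqua (neutral), 4×fluoro (-1 each); total -4. So Mn + (-4) = 1−, giving Mn = +3.
Ligands are named alphabetically: aqua before fluoro.
The complex ion is anionic, so manganese takes the -ate form manganate(III).

ammonium diaquatetrafluoromanganate(III)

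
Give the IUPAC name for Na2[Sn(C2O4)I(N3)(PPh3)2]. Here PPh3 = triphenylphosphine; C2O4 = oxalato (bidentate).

The 2 sodium counter-ions carry a total charge of +2, so each complex ion is 2−.
Ligand charges: 2×triphenylphosphine (neutral), 1×iodo (-1 each), 1×azido (-1 each), 1×oxalato (-2 each); total -4. So Sn + (-4) = 2−, giving Sn = +2.
Ligands are named alphabetically: azido before iodo before oxalato before triphenylphosphine.
The complex ion is anionic, so tin takes the -ate form stannate(II).

sodium azidoiodooxalatobis(triphenylphosphine)stannate(II)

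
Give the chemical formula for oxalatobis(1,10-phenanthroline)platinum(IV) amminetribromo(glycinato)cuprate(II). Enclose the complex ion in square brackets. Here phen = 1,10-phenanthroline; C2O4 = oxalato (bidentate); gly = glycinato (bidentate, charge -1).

Cation [Pt…]: ligand charges -2, Pt(IV) ⇒ ion charge 2+.
Anion [Cu…]: ligand charges -4, Cu(II) ⇒ ion charge 2−.
One 2+ cation balances one 2− anion.

[Pt(C2O4)(phen)2][CuBr3(gly)(NH3)]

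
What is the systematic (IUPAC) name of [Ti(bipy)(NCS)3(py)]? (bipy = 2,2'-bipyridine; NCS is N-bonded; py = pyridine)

There is no counter-ion, so the complex is neutral overall.
Ligand charges: 1×2,2'-bipyridine (neutral), 3×isothiocyanato (-1 each), 1×pyridine (neutral); total -3. So Ti + (-3) = 0, giving Ti = +3.
Ligands are named alphabetically: bipyridine before isothiocyanato before pyridine.

(2,2'-bipyridine)triisothiocyanato(pyridine)titanium(III)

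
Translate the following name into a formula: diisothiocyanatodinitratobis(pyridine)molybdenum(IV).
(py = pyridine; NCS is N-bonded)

Ligands: 2 pyridine (py, neutral), 2 isothiocyanato (NCS, -1), 2 nitrato (NO3, -1). Ligand charge sum = -4.
With Mo in oxidation state +4, the complex ion is [Mo...].

[Mo(NCS)2(NO3)2(py)2]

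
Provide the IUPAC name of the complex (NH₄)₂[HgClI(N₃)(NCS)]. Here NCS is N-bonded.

The 2 ammonium counter-ions carry a total charge of +2, so each complex ion is 2−.
Ligand charges: 1×iodo (-1 each), 1×isothiocyanato (-1 each), 1×chloro (-1 each), 1×azido (-1 each); total -4. So Hg + (-4) = 2−, giving Hg = +2.
The complex ion is anionic, so mercury takes the -ate form mercurate(II).

ammonium azidochloroiodoisothiocyanatomercurate(II)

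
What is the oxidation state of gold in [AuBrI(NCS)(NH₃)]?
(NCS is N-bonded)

+3

No counter-ion: the bracketed complex is neutral.
Ligand charges: 1×NH3 neutral; 1×Br = -1; 1×I = -1; 1×NCS = -1; sum -3.
Au + (-3) = 0 ⇒ Au is +3.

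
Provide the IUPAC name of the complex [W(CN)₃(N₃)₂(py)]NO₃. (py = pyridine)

The 1 nitrate counter-ion carries a total charge of -1, so each complex ion is 1+.
Ligand charges: 1×pyridine (neutral), 3×cyano (-1 each), 2×azido (-1 each); total -5. So W + (-5) = 1+, giving W = +6.
Ligands are named alphabetically: azido before cyano before pyridine.

diazidotricyano(pyridine)tungsten(VI) nitrate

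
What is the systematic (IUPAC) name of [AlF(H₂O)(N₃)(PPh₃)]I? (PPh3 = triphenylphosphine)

The 1 iodide counter-ion carries a total charge of -1, so each complex ion is 1+.
Ligand charges: 1×azido (-1 each), 1×fluoro (-1 each), 1×aqua (neutral), 1×triphenylphosphine (neutral); total -2. So Al + (-2) = 1+, giving Al = +3.
Ligands are named alphabetically: aqua before azido before fluoro before triphenylphosphine.

aquaazidofluoro(triphenylphosphine)aluminium(III) iodide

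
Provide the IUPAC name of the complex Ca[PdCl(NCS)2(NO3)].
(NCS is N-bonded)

calcium chlorodiisothiocyanatonitratopalladate(II)

The 1 calcium counter-ion carries a total charge of +2, so each complex ion is 2−.
Ligand charges: 2×isothiocyanato (-1 each), 1×nitrato (-1 each), 1×chloro (-1 each); total -4. So Pd + (-4) = 2−, giving Pd = +2.
Ligands are named alphabetically: chloro before isothiocyanato before nitrato.
The complex ion is anionic, so palladium takes the -ate form palladate(II).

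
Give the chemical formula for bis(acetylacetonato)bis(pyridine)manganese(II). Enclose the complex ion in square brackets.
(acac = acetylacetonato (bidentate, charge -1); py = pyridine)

[Mn(acac)2(py)2]

Ligands: 2 acetylacetonato (acac, -1), 2 pyridine (py, neutral). Ligand charge sum = -2.
With Mn in oxidation state +2, the complex ion is [Mn...].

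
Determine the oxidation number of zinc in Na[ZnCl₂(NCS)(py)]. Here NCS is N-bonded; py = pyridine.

+2

1 sodium outside the brackets (+1 each) → the complex ion is 1−.
Ligand charges: 1×NCS = -1; 1×py neutral; 2×Cl = -2; sum -3.
Zn + (-3) = 1− ⇒ Zn is +2.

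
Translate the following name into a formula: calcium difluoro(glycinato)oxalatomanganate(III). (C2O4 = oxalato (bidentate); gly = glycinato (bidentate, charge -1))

Ca[Mn(C2O4)F2(gly)]

Ligands: 1 oxalato (C2O4, -2), 2 fluoro (F, -1), 1 glycinato (gly, -1). Ligand charge sum = -5.
Charge balance with calcium (+2) requires 1 complex ion per 1 calcium.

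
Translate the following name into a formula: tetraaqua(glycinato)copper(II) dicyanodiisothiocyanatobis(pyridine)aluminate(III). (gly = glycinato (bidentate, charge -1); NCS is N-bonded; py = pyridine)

[Cu(gly)(H2O)4][Al(CN)2(NCS)2(py)2]

Cation [Cu…]: ligand charges -1, Cu(II) ⇒ ion charge 1+.
Anion [Al…]: ligand charges -4, Al(III) ⇒ ion charge 1−.
One 1+ cation balances one 1− anion.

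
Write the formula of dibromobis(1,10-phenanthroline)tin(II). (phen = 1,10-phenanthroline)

Ligands: 2 bromo (Br, -1), 2 1,10-phenanthroline (phen, neutral). Ligand charge sum = -2.
With Sn in oxidation state +2, the complex ion is [Sn...].

[SnBr2(phen)2]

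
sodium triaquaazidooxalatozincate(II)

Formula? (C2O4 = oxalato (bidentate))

Ligands: 3 aqua (H2O, neutral), 1 oxalato (C2O4, -2), 1 azido (N3, -1). Ligand charge sum = -3.
Charge balance with sodium (+1) requires 1 complex ion per 1 sodium.

Na[Zn(C2O4)(H2O)3(N3)]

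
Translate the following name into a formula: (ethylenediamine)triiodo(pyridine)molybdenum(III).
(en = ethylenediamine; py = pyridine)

[Mo(en)I3(py)]

Ligands: 1 ethylenediamine (en, neutral), 3 iodo (I, -1), 1 pyridine (py, neutral). Ligand charge sum = -3.
With Mo in oxidation state +3, the complex ion is [Mo...].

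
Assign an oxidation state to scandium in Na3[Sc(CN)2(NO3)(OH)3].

3 sodium outside the brackets (+1 each) → the complex ion is 3−.
Ligand charges: 1×NO3 = -1; 3×OH = -3; 2×CN = -2; sum -6.
Sc + (-6) = 3− ⇒ Sc is +3.

+3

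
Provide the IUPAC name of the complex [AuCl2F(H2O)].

There is no counter-ion, so the complex is neutral overall.
Ligand charges: 1×aqua (neutral), 2×chloro (-1 each), 1×fluoro (-1 each); total -3. So Au + (-3) = 0, giving Au = +3.
Ligands are named alphabetically: aqua before chloro before fluoro.

aquadichlorofluorogold(III)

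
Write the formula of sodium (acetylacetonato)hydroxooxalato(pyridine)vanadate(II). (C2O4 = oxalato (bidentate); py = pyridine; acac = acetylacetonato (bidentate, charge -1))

Ligands: 1 oxalato (C2O4, -2), 1 pyridine (py, neutral), 1 hydroxo (OH, -1), 1 acetylacetonato (acac, -1). Ligand charge sum = -4.
With V in oxidation state +2, the complex ion is [V...]^2−.
Charge balance with sodium (+1) requires 1 complex ion per 2 sodium.

Na2[V(acac)(C2O4)(OH)(py)]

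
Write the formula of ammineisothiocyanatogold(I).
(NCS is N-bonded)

Ligands: 1 ammine (NH3, neutral), 1 isothiocyanato (NCS, -1). Ligand charge sum = -1.
With Au in oxidation state +1, the complex ion is [Au...].

[Au(NCS)(NH3)]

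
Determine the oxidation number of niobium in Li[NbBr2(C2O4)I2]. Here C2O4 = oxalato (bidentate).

1 lithium outside the brackets (+1 each) → the complex ion is 1−.
Ligand charges: 2×I = -2; 1×C2O4 = -2; 2×Br = -2; sum -6.
Nb + (-6) = 1− ⇒ Nb is +5.

+5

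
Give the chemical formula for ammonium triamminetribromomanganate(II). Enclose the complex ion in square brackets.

Ligands: 3 bromo (Br, -1), 3 ammine (NH3, neutral). Ligand charge sum = -3.
Charge balance with ammonium (+1) requires 1 complex ion per 1 ammonium.

NH4[MnBr3(NH3)3]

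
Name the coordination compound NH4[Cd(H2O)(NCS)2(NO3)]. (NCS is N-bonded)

ammonium aquadiisothiocyanatonitratocadmate(II)

The 1 ammonium counter-ion carries a total charge of +1, so each complex ion is 1−.
Ligand charges: 2×isothiocyanato (-1 each), 1×nitrato (-1 each), 1×aqua (neutral); total -3. So Cd + (-3) = 1−, giving Cd = +2.
The complex ion is anionic, so cadmium takes the -ate form cadmate(II).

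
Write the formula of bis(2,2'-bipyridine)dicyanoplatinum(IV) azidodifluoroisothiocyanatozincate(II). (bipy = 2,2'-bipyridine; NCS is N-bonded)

Cation [Pt…]: ligand charges -2, Pt(IV) ⇒ ion charge 2+.
Anion [Zn…]: ligand charges -4, Zn(II) ⇒ ion charge 2−.

[Pt(bipy)2(CN)2][ZnF2(N3)(NCS)]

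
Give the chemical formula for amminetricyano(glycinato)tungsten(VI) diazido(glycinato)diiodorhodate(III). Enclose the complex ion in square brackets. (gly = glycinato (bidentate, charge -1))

Cation [W…]: ligand charges -4, W(VI) ⇒ ion charge 2+.
Anion [Rh…]: ligand charges -5, Rh(III) ⇒ ion charge 2−.
One 2+ cation balances one 2− anion.

[W(CN)3(gly)(NH3)][Rh(gly)I2(N3)2]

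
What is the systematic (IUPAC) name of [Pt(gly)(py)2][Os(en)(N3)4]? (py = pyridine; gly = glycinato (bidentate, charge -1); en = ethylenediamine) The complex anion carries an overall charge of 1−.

(glycinato)bis(pyridine)platinum(II) tetraazido(ethylenediamine)osmate(III)

Both ions are complex: the cation is named first with the plain metal name, the anion second with the -ate form; each ion's ligands are alphabetised independently.
The complex anion is given as 1−; its ligand charges sum to -4, so Os = +3.
A 1:1 salt means the cation carries the equal and opposite charge, 1+.
Cation: ligand charges sum to -1; for the ion to be 1+, Pt = +2.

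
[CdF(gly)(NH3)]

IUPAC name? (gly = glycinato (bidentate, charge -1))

There is no counter-ion, so the complex is neutral overall.
Ligand charges: 1×fluoro (-1 each), 1×ammine (neutral), 1×glycinato (-1 each); total -2. So Cd + (-2) = 0, giving Cd = +2.
Ligands are named alphabetically: ammine before fluoro before glycinato.

amminefluoro(glycinato)cadmium(II)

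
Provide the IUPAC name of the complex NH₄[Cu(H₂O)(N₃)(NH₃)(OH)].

The 1 ammonium counter-ion carries a total charge of +1, so each complex ion is 1−.
Ligand charges: 1×aqua (neutral), 1×hydroxo (-1 each), 1×azido (-1 each), 1×ammine (neutral); total -2. So Cu + (-2) = 1−, giving Cu = +1.
The complex ion is anionic, so copper takes the -ate form cuprate(I).

ammonium ammineaquaazidohydroxocuprate(I)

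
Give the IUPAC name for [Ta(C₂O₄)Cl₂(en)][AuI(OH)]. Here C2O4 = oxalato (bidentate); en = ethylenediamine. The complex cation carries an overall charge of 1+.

Both ions are complex: the cation is named first with the plain metal name, the anion second with the -ate form; each ion's ligands are alphabetised independently.
The complex cation is given as 1+; its ligand charges sum to -4, so Ta = +5.
A 1:1 salt means the anion carries the equal and opposite charge, 1−.
Anion: ligand charges sum to -2; for the ion to be 1−, Au = +1.

dichloro(ethylenediamine)oxalatotantalum(V) hydroxoiodoaurate(I)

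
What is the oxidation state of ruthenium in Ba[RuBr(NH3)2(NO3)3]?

+2

1 barium outside the brackets (+2 each) → the complex ion is 2−.
Ligand charges: 1×Br = -1; 3×NO3 = -3; 2×NH3 neutral; sum -4.
Ru + (-4) = 2− ⇒ Ru is +2.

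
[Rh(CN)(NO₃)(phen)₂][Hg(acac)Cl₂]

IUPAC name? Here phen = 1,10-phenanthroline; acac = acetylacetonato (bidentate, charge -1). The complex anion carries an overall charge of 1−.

cyanonitratobis(1,10-phenanthroline)rhodium(III) (acetylacetonato)dichloromercurate(II)

Both ions are complex: the cation is named first with the plain metal name, the anion second with the -ate form; each ion's ligands are alphabetised independently.
The complex anion is given as 1−; its ligand charges sum to -3, so Hg = +2.
A 1:1 salt means the cation carries the equal and opposite charge, 1+.
Cation: ligand charges sum to -2; for the ion to be 1+, Rh = +3.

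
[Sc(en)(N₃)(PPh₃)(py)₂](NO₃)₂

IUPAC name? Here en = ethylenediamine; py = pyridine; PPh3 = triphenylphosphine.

azido(ethylenediamine)bis(pyridine)(triphenylphosphine)scandium(III) nitrate

The 2 nitrate counter-ions carry a total charge of -2, so each complex ion is 2+.
Ligand charges: 1×azido (-1 each), 1×ethylenediamine (neutral), 2×pyridine (neutral), 1×triphenylphosphine (neutral); total -1. So Sc + (-1) = 2+, giving Sc = +3.
Ligands are named alphabetically: azido before ethylenediamine before pyridine before triphenylphosphine.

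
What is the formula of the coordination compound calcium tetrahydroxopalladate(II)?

Ligands: 4 hydroxo (OH, -1). Ligand charge sum = -4.
Charge balance with calcium (+2) requires 1 complex ion per 1 calcium.

Ca[Pd(OH)4]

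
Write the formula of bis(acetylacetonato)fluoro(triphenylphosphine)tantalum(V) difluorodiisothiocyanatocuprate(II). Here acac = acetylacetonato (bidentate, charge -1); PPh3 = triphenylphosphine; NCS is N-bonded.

Cation [Ta…]: ligand charges -3, Ta(V) ⇒ ion charge 2+.
Anion [Cu…]: ligand charges -4, Cu(II) ⇒ ion charge 2−.

[Ta(acac)2F(PPh3)][CuF2(NCS)2]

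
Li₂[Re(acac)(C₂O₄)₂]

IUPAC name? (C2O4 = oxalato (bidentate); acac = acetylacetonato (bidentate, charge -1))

The 2 lithium counter-ions carry a total charge of +2, so each complex ion is 2−.
Ligand charges: 2×oxalato (-2 each), 1×acetylacetonato (-1 each); total -5. So Re + (-5) = 2−, giving Re = +3.
The complex ion is anionic, so rhenium takes the -ate form rhenate(III).

lithium (acetylacetonato)dioxalatorhenate(III)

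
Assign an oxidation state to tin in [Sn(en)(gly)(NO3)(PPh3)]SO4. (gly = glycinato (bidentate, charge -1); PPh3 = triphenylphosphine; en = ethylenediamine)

1 sulfate outside the brackets (-2 each) → the complex ion is 2+.
Ligand charges: 1×gly = -1; 1×NO3 = -1; 1×PPh3 neutral; 1×en neutral; sum -2.
Sn + (-2) = 2+ ⇒ Sn is +4.

+4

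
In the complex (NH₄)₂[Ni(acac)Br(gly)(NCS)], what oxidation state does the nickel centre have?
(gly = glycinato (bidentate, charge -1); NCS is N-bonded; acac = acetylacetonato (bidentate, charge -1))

2 ammonium outside the brackets (+1 each) → the complex ion is 2−.
Ligand charges: 1×Br = -1; 1×gly = -1; 1×NCS = -1; 1×acac = -1; sum -4.
Ni + (-4) = 2− ⇒ Ni is +2.

+2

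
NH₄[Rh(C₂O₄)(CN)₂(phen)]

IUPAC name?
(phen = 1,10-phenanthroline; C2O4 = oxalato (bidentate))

ammonium dicyanooxalato(1,10-phenanthroline)rhodate(III)

The 1 ammonium counter-ion carries a total charge of +1, so each complex ion is 1−.
Ligand charges: 2×cyano (-1 each), 1×1,10-phenanthroline (neutral), 1×oxalato (-2 each); total -4. So Rh + (-4) = 1−, giving Rh = +3.
Ligands are named alphabetically: cyano before oxalato before phenanthroline.
The complex ion is anionic, so rhodium takes the -ate form rhodate(III).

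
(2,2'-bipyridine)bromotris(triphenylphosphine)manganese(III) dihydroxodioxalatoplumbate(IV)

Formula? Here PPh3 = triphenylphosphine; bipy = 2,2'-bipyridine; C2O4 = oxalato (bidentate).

Cation [Mn…]: ligand charges -1, Mn(III) ⇒ ion charge 2+.
Anion [Pb…]: ligand charges -6, Pb(IV) ⇒ ion charge 2−.

[Mn(bipy)Br(PPh3)3][Pb(C2O4)2(OH)2]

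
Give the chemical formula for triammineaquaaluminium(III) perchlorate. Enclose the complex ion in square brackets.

[Al(H2O)(NH3)3](ClO4)3

Ligands: 1 aqua (H2O, neutral), 3 ammine (NH3, neutral). Ligand charge sum = 0.
With Al in oxidation state +3, the complex ion is [Al...]^3+.
Charge balance with perchlorate (-1) requires 1 complex ion per 3 perchlorate.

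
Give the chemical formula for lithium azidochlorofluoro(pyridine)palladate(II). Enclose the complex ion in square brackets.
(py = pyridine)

Ligands: 1 chloro (Cl, -1), 1 azido (N3, -1), 1 pyridine (py, neutral), 1 fluoro (F, -1). Ligand charge sum = -3.
With Pd in oxidation state +2, the complex ion is [Pd...]^1−.
Charge balance with lithium (+1) requires 1 complex ion per 1 lithium.

Li[PdClF(N3)(py)]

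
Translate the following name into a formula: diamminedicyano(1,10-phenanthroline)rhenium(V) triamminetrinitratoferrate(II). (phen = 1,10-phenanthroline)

[Re(CN)2(NH3)2(phen)][Fe(NH3)3(NO3)3]3

Cation [Re…]: ligand charges -2, Re(V) ⇒ ion charge 3+.
Anion [Fe…]: ligand charges -3, Fe(II) ⇒ ion charge 1−.
One 3+ cation requires 3 of the 1− anion.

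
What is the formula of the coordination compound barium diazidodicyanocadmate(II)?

Ligands: 2 azido (N3, -1), 2 cyano (CN, -1). Ligand charge sum = -4.
With Cd in oxidation state +2, the complex ion is [Cd...]^2−.
Charge balance with barium (+2) requires 1 complex ion per 1 barium.

Ba[Cd(CN)2(N3)2]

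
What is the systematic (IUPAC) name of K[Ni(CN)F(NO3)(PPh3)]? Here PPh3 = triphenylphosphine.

potassium cyanofluoronitrato(triphenylphosphine)nickelate(II)

The 1 potassium counter-ion carries a total charge of +1, so each complex ion is 1−.
Ligand charges: 1×fluoro (-1 each), 1×nitrato (-1 each), 1×triphenylphosphine (neutral), 1×cyano (-1 each); total -3. So Ni + (-3) = 1−, giving Ni = +2.
Ligands are named alphabetically: cyano before fluoro before nitrato before triphenylphosphine.
The complex ion is anionic, so nickel takes the -ate form nickelate(II).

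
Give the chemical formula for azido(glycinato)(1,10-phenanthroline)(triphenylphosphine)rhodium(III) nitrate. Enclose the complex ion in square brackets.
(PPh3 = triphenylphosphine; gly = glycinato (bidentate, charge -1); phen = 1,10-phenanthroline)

Ligands: 1 azido (N3, -1), 1 triphenylphosphine (PPh3, neutral), 1 glycinato (gly, -1), 1 1,10-phenanthroline (phen, neutral). Ligand charge sum = -2.
With Rh in oxidation state +3, the complex ion is [Rh...]^1+.
Charge balance with nitrate (-1) requires 1 complex ion per 1 nitrate.

[Rh(gly)(N3)(phen)(PPh3)]NO3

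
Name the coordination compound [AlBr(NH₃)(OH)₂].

amminebromodihydroxoaluminium(III)

There is no counter-ion, so the complex is neutral overall.
Ligand charges: 1×ammine (neutral), 2×hydroxo (-1 each), 1×bromo (-1 each); total -3. So Al + (-3) = 0, giving Al = +3.
Ligands are named alphabetically: ammine before bromo before hydroxo.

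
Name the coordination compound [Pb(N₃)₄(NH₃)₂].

diamminetetraazidolead(IV)

There is no counter-ion, so the complex is neutral overall.
Ligand charges: 2×ammine (neutral), 4×azido (-1 each); total -4. So Pb + (-4) = 0, giving Pb = +4.
Ligands are named alphabetically: ammine before azido.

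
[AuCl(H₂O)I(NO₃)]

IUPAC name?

aquachloroiodonitratogold(III)

There is no counter-ion, so the complex is neutral overall.
Ligand charges: 1×nitrato (-1 each), 1×iodo (-1 each), 1×aqua (neutral), 1×chloro (-1 each); total -3. So Au + (-3) = 0, giving Au = +3.
Ligands are named alphabetically: aqua before chloro before iodo before nitrato.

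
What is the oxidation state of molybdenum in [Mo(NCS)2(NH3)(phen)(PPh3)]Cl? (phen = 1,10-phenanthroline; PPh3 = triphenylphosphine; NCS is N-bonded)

+3

1 chloride outside the brackets (-1 each) → the complex ion is 1+.
Ligand charges: 1×phen neutral; 1×NH3 neutral; 1×PPh3 neutral; 2×NCS = -2; sum -2.
Mo + (-2) = 1+ ⇒ Mo is +3.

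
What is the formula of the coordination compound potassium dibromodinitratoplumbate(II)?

K2[PbBr2(NO3)2]

Ligands: 2 nitrato (NO3, -1), 2 bromo (Br, -1). Ligand charge sum = -4.
With Pb in oxidation state +2, the complex ion is [Pb...]^2−.
Charge balance with potassium (+1) requires 1 complex ion per 2 potassium.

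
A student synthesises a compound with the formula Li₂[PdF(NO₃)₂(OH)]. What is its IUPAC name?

The 2 lithium counter-ions carry a total charge of +2, so each complex ion is 2−.
Ligand charges: 1×hydroxo (-1 each), 2×nitrato (-1 each), 1×fluoro (-1 each); total -4. So Pd + (-4) = 2−, giving Pd = +2.
Ligands are named alphabetically: fluoro before hydroxo before nitrato.
The complex ion is anionic, so palladium takes the -ate form palladate(II).

lithium fluorohydroxodinitratopalladate(II)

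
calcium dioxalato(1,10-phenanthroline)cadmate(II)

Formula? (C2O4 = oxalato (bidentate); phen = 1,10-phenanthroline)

Ligands: 2 oxalato (C2O4, -2), 1 1,10-phenanthroline (phen, neutral). Ligand charge sum = -4.
Charge balance with calcium (+2) requires 1 complex ion per 1 calcium.

Ca[Cd(C2O4)2(phen)]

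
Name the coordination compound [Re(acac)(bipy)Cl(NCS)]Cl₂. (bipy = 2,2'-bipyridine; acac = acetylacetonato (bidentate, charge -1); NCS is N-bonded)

(acetylacetonato)(2,2'-bipyridine)chloroisothiocyanatorhenium(V) chloride

The 2 chloride counter-ions carry a total charge of -2, so each complex ion is 2+.
Ligand charges: 1×2,2'-bipyridine (neutral), 1×acetylacetonato (-1 each), 1×chloro (-1 each), 1×isothiocyanato (-1 each); total -3. So Re + (-3) = 2+, giving Re = +5.
Ligands are named alphabetically: acetylacetonato before bipyridine before chloro before isothiocyanato.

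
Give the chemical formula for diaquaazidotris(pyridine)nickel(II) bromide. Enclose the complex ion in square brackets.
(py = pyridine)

[Ni(H2O)2(N3)(py)3]Br

Ligands: 3 pyridine (py, neutral), 2 aqua (H2O, neutral), 1 azido (N3, -1). Ligand charge sum = -1.
With Ni in oxidation state +2, the complex ion is [Ni...]^1+.
Charge balance with bromide (-1) requires 1 complex ion per 1 bromide.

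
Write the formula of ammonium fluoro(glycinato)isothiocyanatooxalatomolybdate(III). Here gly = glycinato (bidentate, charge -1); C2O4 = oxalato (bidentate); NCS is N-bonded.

(NH4)2[Mo(C2O4)F(gly)(NCS)]

Ligands: 1 glycinato (gly, -1), 1 fluoro (F, -1), 1 oxalato (C2O4, -2), 1 isothiocyanato (NCS, -1). Ligand charge sum = -5.
Charge balance with ammonium (+1) requires 1 complex ion per 2 ammonium.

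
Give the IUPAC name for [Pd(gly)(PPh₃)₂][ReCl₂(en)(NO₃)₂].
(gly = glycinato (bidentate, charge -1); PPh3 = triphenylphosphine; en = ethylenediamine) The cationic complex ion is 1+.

The complex cation is given as 1+; its ligand charges sum to -1, so Pd = +2.
A 1:1 salt means the anion carries the equal and opposite charge, 1−.
Anion: ligand charges sum to -4; for the ion to be 1−, Re = +3.

(glycinato)bis(triphenylphosphine)palladium(II) dichloro(ethylenediamine)dinitratorhenate(III)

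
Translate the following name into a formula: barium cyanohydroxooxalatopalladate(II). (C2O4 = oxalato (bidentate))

Ligands: 1 oxalato (C2O4, -2), 1 cyano (CN, -1), 1 hydroxo (OH, -1). Ligand charge sum = -4.
With Pd in oxidation state +2, the complex ion is [Pd...]^2−.
Charge balance with barium (+2) requires 1 complex ion per 1 barium.

Ba[Pd(C2O4)(CN)(OH)]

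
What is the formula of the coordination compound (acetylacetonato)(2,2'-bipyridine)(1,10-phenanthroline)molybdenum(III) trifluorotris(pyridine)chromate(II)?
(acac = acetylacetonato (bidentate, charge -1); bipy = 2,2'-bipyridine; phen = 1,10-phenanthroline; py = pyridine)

Cation [Mo…]: ligand charges -1, Mo(III) ⇒ ion charge 2+.
Anion [Cr…]: ligand charges -3, Cr(II) ⇒ ion charge 1−.

[Mo(acac)(bipy)(phen)][CrF3(py)3]2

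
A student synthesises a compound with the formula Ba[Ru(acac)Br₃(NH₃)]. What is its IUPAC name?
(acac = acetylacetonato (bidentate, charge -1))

barium (acetylacetonato)amminetribromoruthenate(II)

The 1 barium counter-ion carries a total charge of +2, so each complex ion is 2−.
Ligand charges: 3×bromo (-1 each), 1×ammine (neutral), 1×acetylacetonato (-1 each); total -4. So Ru + (-4) = 2−, giving Ru = +2.
The complex ion is anionic, so ruthenium takes the -ate form ruthenate(II).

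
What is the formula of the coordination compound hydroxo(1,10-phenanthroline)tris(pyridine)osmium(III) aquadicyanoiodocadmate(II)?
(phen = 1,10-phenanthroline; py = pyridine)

Cation [Os…]: ligand charges -1, Os(III) ⇒ ion charge 2+.
Anion [Cd…]: ligand charges -3, Cd(II) ⇒ ion charge 1−.
One 2+ cation requires 2 of the 1− anion.

[Os(OH)(phen)(py)3][Cd(CN)2(H2O)I]2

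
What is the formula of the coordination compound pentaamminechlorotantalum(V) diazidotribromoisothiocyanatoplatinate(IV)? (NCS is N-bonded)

Cation [Ta…]: ligand charges -1, Ta(V) ⇒ ion charge 4+.
Anion [Pt…]: ligand charges -6, Pt(IV) ⇒ ion charge 2−.
One 4+ cation requires 2 of the 2− anion.

[TaCl(NH3)5][PtBr3(N3)2(NCS)]2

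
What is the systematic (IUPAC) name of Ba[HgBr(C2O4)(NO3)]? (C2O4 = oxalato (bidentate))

barium bromonitratooxalatomercurate(II)

The 1 barium counter-ion carries a total charge of +2, so each complex ion is 2−.
Ligand charges: 1×oxalato (-2 each), 1×nitrato (-1 each), 1×bromo (-1 each); total -4. So Hg + (-4) = 2−, giving Hg = +2.
Ligands are named alphabetically: bromo before nitrato before oxalato.
The complex ion is anionic, so mercury takes the -ate form mercurate(II).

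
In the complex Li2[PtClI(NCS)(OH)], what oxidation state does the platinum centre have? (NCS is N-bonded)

2 lithium outside the brackets (+1 each) → the complex ion is 2−.
Ligand charges: 1×I = -1; 1×OH = -1; 1×NCS = -1; 1×Cl = -1; sum -4.
Pt + (-4) = 2− ⇒ Pt is +2.

+2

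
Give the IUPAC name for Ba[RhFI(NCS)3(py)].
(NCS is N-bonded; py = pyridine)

The 1 barium counter-ion carries a total charge of +2, so each complex ion is 2−.
Ligand charges: 1×iodo (-1 each), 3×isothiocyanato (-1 each), 1×pyridine (neutral), 1×fluoro (-1 each); total -5. So Rh + (-5) = 2−, giving Rh = +3.
Ligands are named alphabetically: fluoro before iodo before isothiocyanato before pyridine.
The complex ion is anionic, so rhodium takes the -ate form rhodate(III).

barium fluoroiodotriisothiocyanato(pyridine)rhodate(III)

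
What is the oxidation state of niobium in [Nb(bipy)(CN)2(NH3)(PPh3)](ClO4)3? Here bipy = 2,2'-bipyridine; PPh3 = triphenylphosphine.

+5

3 perchlorate outside the brackets (-1 each) → the complex ion is 3+.
Ligand charges: 1×bipy neutral; 2×CN = -2; 1×PPh3 neutral; 1×NH3 neutral; sum -2.
Nb + (-2) = 3+ ⇒ Nb is +5.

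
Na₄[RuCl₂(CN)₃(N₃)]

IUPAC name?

The 4 sodium counter-ions carry a total charge of +4, so each complex ion is 4−.
Ligand charges: 1×azido (-1 each), 2×chloro (-1 each), 3×cyano (-1 each); total -6. So Ru + (-6) = 4−, giving Ru = +2.
Ligands are named alphabetically: azido before chloro before cyano.
The complex ion is anionic, so ruthenium takes the -ate form ruthenate(II).

sodium azidodichlorotricyanoruthenate(II)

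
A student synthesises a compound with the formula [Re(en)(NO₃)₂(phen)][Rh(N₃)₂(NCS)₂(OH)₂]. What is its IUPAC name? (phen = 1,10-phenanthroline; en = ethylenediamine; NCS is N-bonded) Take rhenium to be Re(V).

(ethylenediamine)dinitrato(1,10-phenanthroline)rhenium(V) diazidodihydroxodiisothiocyanatorhodate(III)

Both ions are complex: the cation is named first with the plain metal name, the anion second with the -ate form; each ion's ligands are alphabetised independently.
Re is given as +5; the cation's ligand charges sum to -2, so the complex cation is 3+.
A 1:1 salt means the anion carries the equal and opposite charge, 3−.
Anion: ligand charges sum to -6; for the ion to be 3−, Rh = +3.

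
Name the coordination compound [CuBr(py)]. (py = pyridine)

There is no counter-ion, so the complex is neutral overall.
Ligand charges: 1×pyridine (neutral), 1×bromo (-1 each); total -1. So Cu + (-1) = 0, giving Cu = +1.
Ligands are named alphabetically: bromo before pyridine.

bromo(pyridine)copper(I)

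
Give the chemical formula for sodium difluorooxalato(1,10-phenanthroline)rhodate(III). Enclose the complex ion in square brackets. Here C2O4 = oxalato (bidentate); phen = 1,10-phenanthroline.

Na[Rh(C2O4)F2(phen)]

Ligands: 1 oxalato (C2O4, -2), 2 fluoro (F, -1), 1 1,10-phenanthroline (phen, neutral). Ligand charge sum = -4.
With Rh in oxidation state +3, the complex ion is [Rh...]^1−.
Charge balance with sodium (+1) requires 1 complex ion per 1 sodium.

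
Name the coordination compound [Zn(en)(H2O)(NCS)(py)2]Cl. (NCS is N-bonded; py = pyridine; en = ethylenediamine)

The 1 chloride counter-ion carries a total charge of -1, so each complex ion is 1+.
Ligand charges: 1×aqua (neutral), 1×isothiocyanato (-1 each), 2×pyridine (neutral), 1×ethylenediamine (neutral); total -1. So Zn + (-1) = 1+, giving Zn = +2.
Ligands are named alphabetically: aqua before ethylenediamine before isothiocyanato before pyridine.

aqua(ethylenediamine)isothiocyanatobis(pyridine)zinc(II) chloride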